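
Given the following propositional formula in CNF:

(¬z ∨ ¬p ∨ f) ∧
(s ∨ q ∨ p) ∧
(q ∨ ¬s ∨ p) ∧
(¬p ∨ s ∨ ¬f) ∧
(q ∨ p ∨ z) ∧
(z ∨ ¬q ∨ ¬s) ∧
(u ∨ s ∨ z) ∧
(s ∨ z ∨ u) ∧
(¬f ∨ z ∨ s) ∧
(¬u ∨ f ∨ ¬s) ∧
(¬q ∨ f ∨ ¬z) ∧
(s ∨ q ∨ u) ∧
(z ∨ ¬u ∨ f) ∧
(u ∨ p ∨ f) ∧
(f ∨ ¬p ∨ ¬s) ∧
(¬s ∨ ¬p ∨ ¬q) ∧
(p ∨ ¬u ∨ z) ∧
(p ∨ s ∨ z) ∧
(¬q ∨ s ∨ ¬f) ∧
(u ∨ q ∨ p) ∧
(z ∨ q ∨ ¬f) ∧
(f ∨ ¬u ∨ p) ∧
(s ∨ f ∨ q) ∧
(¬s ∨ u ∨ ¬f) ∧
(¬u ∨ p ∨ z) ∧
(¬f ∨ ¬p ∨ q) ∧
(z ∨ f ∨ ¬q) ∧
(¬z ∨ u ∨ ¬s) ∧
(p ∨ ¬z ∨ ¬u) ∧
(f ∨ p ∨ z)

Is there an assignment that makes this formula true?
No

No, the formula is not satisfiable.

No assignment of truth values to the variables can make all 30 clauses true simultaneously.

The formula is UNSAT (unsatisfiable).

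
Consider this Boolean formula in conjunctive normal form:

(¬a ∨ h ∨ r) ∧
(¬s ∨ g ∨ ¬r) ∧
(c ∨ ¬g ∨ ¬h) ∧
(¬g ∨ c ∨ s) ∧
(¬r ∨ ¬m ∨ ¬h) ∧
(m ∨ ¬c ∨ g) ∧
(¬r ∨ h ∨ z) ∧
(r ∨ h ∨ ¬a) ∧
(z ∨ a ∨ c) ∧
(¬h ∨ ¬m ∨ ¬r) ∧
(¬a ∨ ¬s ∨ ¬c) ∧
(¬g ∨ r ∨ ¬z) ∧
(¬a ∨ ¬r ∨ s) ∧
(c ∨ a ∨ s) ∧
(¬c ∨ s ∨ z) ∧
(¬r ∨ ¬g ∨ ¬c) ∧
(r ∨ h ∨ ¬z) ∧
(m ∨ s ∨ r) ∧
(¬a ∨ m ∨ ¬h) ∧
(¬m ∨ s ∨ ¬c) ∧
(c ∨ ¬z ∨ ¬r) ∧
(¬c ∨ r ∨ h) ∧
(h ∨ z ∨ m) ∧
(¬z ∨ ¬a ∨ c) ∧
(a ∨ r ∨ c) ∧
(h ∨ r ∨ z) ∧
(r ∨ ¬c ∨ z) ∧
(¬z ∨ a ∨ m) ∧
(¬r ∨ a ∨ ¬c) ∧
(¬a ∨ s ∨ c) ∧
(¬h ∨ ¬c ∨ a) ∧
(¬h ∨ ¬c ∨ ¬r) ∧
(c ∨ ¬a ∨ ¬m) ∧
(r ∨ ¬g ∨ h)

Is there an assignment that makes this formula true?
No

No, the formula is not satisfiable.

No assignment of truth values to the variables can make all 34 clauses true simultaneously.

The formula is UNSAT (unsatisfiable).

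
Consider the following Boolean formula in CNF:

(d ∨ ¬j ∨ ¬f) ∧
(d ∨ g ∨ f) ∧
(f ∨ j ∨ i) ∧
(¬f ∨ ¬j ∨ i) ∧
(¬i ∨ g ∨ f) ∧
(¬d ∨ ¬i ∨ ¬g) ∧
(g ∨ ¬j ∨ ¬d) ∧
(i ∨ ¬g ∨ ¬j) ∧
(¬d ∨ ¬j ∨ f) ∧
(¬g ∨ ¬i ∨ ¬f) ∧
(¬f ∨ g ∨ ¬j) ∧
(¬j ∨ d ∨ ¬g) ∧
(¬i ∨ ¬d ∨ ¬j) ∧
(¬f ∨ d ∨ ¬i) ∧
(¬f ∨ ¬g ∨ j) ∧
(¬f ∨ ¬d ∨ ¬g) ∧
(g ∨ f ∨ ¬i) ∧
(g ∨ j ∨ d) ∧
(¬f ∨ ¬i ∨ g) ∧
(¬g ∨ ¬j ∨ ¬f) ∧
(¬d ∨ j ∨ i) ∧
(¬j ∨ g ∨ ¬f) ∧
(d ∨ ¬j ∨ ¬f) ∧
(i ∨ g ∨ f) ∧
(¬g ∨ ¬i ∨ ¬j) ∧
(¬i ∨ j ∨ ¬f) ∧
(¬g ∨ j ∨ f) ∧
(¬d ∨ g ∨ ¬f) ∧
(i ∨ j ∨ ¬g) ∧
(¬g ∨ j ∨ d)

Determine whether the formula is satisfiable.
No

No, the formula is not satisfiable.

No assignment of truth values to the variables can make all 30 clauses true simultaneously.

The formula is UNSAT (unsatisfiable).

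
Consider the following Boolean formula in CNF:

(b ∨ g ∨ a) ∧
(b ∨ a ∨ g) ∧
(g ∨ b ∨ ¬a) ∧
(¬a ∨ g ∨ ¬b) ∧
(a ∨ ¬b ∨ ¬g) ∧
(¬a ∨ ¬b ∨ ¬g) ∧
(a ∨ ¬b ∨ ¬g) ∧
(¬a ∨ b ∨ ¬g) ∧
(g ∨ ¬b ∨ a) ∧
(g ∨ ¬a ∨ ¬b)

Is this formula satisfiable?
Yes

Yes, the formula is satisfiable.

One satisfying assignment is: a=False, g=True, b=False

Verification: With this assignment, all 10 clauses evaluate to true.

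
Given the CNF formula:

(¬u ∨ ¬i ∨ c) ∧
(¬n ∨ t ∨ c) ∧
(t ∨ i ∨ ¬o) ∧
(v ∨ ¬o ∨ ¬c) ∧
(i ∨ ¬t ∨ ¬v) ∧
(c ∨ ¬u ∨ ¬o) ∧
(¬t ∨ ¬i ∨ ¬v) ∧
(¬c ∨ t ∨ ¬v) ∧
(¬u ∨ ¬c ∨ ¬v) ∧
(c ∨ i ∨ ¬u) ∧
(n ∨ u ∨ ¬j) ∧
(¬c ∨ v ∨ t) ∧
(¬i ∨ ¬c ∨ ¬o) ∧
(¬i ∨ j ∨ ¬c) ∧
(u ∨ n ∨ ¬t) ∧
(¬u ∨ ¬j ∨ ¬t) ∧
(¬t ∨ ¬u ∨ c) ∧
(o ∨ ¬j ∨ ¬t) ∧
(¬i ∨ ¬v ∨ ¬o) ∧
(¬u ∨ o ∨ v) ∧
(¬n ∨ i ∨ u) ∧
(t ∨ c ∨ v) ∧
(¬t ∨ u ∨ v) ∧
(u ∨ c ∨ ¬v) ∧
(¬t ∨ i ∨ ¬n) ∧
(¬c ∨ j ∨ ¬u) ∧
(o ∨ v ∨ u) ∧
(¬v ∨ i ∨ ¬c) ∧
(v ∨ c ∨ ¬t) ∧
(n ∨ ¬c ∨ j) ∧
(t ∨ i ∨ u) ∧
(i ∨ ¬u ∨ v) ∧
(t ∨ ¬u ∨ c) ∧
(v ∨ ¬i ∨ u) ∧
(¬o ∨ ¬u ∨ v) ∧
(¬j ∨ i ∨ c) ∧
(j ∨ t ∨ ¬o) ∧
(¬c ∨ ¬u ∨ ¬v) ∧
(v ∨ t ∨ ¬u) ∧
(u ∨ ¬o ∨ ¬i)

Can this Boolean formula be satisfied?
No

No, the formula is not satisfiable.

No assignment of truth values to the variables can make all 40 clauses true simultaneously.

The formula is UNSAT (unsatisfiable).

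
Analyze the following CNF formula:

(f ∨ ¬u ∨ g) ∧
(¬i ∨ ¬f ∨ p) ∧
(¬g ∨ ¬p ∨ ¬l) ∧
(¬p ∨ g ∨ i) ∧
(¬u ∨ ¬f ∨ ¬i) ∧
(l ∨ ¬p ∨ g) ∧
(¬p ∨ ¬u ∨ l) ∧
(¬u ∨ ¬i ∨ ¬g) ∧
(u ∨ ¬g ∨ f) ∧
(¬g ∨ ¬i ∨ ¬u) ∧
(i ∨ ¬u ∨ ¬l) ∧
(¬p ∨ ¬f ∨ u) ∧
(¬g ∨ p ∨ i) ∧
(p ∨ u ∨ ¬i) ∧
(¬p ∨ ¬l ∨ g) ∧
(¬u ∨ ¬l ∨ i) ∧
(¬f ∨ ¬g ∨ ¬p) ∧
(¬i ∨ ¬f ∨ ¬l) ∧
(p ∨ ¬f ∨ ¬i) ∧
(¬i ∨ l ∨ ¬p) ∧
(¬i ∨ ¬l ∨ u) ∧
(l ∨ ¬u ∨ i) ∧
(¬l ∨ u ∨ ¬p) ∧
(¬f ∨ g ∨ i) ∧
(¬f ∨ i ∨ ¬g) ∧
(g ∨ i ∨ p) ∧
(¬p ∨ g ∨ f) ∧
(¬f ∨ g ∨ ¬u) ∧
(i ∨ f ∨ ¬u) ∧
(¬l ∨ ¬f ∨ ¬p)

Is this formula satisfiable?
No

No, the formula is not satisfiable.

No assignment of truth values to the variables can make all 30 clauses true simultaneously.

The formula is UNSAT (unsatisfiable).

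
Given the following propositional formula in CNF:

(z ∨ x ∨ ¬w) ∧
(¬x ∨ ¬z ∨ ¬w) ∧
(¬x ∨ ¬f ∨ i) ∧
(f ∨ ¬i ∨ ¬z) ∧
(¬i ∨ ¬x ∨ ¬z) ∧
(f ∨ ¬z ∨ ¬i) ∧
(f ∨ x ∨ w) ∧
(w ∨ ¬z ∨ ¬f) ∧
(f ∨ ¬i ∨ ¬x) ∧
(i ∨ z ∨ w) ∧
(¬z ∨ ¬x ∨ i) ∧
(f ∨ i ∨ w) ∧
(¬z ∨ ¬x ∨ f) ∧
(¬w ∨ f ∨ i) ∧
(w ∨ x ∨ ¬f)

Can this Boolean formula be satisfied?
Yes

Yes, the formula is satisfiable.

One satisfying assignment is: f=True, i=True, w=False, z=False, x=True

Verification: With this assignment, all 15 clauses evaluate to true.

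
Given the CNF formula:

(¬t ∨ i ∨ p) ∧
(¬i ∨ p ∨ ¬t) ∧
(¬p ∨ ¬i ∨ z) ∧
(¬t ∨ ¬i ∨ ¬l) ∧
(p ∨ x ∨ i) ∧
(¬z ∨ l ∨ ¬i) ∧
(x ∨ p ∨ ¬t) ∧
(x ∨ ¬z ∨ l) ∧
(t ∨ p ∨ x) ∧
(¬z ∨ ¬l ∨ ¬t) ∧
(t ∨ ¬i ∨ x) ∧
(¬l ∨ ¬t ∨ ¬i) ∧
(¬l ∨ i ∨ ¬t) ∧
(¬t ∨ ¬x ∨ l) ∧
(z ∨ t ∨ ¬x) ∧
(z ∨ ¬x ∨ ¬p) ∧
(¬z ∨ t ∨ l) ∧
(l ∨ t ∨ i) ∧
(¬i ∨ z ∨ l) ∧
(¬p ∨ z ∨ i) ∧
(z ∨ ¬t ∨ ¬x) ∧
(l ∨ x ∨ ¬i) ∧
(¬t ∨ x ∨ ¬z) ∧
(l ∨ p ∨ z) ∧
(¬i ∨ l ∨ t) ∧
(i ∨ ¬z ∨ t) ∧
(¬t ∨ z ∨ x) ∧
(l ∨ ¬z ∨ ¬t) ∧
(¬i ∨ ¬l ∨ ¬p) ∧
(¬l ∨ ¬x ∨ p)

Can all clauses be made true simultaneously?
No

No, the formula is not satisfiable.

No assignment of truth values to the variables can make all 30 clauses true simultaneously.

The formula is UNSAT (unsatisfiable).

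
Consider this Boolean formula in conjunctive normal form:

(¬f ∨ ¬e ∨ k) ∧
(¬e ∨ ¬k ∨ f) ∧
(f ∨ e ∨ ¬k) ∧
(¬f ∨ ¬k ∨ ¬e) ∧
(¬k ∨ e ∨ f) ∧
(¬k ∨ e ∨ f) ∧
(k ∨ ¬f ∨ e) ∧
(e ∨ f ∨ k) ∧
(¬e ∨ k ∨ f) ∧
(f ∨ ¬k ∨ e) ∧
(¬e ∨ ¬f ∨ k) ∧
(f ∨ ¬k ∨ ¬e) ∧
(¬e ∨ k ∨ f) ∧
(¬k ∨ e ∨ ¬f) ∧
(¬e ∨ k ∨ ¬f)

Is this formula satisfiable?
No

No, the formula is not satisfiable.

No assignment of truth values to the variables can make all 15 clauses true simultaneously.

The formula is UNSAT (unsatisfiable).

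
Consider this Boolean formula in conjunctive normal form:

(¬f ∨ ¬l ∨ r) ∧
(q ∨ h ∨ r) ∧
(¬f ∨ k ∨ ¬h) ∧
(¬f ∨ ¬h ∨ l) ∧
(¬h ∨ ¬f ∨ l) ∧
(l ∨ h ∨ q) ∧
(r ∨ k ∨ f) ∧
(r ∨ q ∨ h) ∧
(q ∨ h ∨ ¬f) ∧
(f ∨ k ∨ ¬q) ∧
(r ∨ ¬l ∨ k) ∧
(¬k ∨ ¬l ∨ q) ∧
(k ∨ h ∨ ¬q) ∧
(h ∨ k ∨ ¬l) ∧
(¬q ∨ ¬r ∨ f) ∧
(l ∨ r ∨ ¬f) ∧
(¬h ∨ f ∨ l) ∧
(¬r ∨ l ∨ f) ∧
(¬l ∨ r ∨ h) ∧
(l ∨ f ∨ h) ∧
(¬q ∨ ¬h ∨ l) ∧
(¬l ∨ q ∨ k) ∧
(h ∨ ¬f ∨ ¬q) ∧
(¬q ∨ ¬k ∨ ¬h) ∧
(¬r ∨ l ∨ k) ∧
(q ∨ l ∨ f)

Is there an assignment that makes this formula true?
No

No, the formula is not satisfiable.

No assignment of truth values to the variables can make all 26 clauses true simultaneously.

The formula is UNSAT (unsatisfiable).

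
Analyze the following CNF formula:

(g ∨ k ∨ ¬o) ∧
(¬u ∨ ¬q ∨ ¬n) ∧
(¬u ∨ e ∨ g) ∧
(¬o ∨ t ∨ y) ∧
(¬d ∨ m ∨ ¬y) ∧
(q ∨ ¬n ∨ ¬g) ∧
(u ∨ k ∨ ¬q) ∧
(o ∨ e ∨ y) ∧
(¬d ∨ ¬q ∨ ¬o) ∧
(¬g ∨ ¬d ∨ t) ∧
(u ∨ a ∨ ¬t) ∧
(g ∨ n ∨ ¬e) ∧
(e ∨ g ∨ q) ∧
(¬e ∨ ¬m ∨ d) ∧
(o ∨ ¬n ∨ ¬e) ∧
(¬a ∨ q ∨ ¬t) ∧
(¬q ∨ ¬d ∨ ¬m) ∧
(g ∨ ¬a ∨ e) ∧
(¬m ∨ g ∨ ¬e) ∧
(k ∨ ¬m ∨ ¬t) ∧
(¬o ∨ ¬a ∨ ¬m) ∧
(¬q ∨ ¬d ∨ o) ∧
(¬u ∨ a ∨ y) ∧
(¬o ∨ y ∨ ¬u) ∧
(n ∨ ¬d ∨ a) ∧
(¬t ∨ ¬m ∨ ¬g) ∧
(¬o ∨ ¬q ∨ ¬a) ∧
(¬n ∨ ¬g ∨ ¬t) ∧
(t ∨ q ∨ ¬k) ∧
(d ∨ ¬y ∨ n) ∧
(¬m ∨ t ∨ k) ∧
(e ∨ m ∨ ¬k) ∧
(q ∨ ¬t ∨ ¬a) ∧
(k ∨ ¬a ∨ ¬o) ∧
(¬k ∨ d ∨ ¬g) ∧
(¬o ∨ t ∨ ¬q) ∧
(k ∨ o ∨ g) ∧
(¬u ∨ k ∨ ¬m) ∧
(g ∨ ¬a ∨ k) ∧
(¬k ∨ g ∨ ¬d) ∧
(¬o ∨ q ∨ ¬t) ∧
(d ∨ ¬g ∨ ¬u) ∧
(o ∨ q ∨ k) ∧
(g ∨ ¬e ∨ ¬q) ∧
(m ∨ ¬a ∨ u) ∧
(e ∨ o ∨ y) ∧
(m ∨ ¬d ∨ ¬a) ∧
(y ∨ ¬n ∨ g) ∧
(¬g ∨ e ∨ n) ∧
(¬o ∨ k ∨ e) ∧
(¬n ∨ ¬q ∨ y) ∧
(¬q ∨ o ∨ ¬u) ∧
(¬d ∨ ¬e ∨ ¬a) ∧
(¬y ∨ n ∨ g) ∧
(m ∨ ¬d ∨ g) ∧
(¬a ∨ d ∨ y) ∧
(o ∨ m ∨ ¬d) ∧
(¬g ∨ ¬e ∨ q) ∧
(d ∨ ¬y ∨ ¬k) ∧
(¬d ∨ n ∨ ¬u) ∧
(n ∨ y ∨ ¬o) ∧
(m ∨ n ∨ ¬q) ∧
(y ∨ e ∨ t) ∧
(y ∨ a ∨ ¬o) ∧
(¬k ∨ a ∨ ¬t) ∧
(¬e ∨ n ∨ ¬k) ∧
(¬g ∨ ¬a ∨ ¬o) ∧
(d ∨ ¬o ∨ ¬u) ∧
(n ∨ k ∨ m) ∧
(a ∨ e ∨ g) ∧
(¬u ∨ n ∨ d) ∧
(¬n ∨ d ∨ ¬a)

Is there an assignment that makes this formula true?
No

No, the formula is not satisfiable.

No assignment of truth values to the variables can make all 72 clauses true simultaneously.

The formula is UNSAT (unsatisfiable).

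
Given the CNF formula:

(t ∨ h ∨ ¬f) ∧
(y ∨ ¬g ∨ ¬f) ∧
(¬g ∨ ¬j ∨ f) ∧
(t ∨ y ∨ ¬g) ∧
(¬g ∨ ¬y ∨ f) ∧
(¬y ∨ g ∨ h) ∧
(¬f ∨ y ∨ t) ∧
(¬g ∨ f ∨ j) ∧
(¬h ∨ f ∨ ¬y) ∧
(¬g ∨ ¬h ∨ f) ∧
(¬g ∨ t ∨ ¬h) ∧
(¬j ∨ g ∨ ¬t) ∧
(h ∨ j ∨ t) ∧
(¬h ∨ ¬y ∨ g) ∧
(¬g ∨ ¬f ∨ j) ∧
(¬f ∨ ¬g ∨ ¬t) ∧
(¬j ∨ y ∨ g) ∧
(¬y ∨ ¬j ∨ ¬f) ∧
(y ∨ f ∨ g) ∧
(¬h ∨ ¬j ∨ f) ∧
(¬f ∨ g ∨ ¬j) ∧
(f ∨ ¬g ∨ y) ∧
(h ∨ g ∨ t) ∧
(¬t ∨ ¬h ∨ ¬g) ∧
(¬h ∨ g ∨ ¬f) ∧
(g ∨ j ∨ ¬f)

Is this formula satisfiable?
No

No, the formula is not satisfiable.

No assignment of truth values to the variables can make all 26 clauses true simultaneously.

The formula is UNSAT (unsatisfiable).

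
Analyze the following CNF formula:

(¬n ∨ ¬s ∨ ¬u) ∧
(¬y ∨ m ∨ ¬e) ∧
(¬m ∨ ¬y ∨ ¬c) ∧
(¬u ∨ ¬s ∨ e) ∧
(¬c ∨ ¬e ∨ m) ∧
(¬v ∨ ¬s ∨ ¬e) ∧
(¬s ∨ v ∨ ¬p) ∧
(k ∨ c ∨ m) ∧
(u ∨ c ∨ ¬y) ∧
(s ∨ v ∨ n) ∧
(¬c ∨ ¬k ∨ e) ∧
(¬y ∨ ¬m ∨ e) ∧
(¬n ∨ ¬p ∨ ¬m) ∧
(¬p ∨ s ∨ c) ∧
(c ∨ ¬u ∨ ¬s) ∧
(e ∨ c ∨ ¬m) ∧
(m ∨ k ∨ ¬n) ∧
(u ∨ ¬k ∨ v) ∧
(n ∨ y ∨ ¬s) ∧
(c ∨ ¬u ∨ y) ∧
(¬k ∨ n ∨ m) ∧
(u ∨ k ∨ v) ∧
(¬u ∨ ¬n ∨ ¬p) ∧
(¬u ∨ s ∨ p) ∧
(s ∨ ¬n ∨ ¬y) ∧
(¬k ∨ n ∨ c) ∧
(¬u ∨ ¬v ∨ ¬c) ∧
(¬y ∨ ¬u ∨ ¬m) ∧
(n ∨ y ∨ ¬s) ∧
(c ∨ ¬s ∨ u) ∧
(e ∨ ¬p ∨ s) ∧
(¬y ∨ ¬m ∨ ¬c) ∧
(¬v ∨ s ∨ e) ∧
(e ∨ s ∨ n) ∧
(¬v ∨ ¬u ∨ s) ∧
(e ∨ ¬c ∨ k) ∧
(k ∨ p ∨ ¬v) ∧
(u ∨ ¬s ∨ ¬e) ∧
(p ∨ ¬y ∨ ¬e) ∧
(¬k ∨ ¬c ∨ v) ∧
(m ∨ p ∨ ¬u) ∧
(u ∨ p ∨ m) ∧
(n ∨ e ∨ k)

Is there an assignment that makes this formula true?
Yes

Yes, the formula is satisfiable.

One satisfying assignment is: n=False, e=True, c=True, v=True, s=False, m=True, u=False, k=True, p=False, y=False

Verification: With this assignment, all 43 clauses evaluate to true.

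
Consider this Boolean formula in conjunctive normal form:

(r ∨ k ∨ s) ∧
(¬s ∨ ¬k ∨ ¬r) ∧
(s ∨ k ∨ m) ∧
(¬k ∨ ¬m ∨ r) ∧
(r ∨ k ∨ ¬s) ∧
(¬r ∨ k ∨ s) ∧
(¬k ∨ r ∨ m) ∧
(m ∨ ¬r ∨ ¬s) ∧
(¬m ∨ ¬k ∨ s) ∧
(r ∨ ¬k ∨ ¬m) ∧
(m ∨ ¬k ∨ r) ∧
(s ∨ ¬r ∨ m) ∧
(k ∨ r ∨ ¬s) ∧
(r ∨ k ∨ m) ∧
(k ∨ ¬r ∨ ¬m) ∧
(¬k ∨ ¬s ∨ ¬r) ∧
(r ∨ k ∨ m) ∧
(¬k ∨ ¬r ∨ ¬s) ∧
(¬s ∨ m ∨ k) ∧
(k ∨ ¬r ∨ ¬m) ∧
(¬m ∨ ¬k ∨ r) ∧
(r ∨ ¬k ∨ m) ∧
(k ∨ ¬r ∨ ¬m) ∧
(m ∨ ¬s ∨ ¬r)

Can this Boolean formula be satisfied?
No

No, the formula is not satisfiable.

No assignment of truth values to the variables can make all 24 clauses true simultaneously.

The formula is UNSAT (unsatisfiable).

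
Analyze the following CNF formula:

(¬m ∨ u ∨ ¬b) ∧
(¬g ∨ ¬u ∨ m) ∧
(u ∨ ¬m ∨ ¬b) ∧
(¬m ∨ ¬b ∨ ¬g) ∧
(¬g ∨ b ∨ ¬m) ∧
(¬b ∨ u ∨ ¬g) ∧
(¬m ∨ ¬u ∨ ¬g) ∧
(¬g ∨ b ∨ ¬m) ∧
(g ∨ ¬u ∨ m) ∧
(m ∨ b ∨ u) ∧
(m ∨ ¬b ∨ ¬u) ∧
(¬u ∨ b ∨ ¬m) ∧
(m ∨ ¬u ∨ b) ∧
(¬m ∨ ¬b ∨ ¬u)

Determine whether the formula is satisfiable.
Yes

Yes, the formula is satisfiable.

One satisfying assignment is: m=False, u=False, g=False, b=True

Verification: With this assignment, all 14 clauses evaluate to true.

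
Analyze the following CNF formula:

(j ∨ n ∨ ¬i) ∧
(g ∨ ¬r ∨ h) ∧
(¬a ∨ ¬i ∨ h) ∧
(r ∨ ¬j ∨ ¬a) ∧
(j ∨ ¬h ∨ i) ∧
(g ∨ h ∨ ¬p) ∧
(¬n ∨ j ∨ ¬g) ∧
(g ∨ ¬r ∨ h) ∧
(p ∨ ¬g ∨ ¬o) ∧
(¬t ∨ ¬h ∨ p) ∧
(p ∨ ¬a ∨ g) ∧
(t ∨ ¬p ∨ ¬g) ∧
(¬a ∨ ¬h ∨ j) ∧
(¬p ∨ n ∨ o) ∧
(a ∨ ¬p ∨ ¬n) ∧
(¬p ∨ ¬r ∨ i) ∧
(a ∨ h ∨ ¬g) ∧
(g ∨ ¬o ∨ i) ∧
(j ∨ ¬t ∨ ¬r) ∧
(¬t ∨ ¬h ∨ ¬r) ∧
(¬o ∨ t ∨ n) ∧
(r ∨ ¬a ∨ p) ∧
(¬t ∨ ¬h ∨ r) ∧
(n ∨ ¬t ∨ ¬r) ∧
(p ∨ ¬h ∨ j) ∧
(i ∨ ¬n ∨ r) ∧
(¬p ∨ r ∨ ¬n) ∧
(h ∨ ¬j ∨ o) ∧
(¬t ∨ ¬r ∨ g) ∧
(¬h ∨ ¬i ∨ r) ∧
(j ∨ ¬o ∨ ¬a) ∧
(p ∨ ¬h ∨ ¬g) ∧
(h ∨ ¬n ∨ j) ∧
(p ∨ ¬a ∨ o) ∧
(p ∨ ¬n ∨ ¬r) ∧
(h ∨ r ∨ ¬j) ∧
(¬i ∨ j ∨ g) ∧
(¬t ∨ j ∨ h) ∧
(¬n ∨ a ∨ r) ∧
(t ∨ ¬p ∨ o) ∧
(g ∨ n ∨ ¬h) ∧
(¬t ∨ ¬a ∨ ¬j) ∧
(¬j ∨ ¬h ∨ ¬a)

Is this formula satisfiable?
Yes

Yes, the formula is satisfiable.

One satisfying assignment is: a=False, i=False, n=False, h=False, p=False, o=False, j=False, t=False, r=False, g=False

Verification: With this assignment, all 43 clauses evaluate to true.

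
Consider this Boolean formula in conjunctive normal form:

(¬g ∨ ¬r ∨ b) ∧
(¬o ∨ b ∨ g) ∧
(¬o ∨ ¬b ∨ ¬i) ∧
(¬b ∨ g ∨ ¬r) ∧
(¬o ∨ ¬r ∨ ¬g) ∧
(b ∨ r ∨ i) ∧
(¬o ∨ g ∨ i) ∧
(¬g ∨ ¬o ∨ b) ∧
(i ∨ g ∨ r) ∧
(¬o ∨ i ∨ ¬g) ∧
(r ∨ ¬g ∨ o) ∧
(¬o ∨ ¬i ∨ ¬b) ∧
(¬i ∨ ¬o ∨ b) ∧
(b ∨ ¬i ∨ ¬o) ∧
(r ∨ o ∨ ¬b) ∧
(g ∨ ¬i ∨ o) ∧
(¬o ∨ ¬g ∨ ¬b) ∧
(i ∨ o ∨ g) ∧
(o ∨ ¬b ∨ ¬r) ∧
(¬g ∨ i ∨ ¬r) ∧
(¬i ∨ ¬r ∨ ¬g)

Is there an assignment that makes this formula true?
No

No, the formula is not satisfiable.

No assignment of truth values to the variables can make all 21 clauses true simultaneously.

The formula is UNSAT (unsatisfiable).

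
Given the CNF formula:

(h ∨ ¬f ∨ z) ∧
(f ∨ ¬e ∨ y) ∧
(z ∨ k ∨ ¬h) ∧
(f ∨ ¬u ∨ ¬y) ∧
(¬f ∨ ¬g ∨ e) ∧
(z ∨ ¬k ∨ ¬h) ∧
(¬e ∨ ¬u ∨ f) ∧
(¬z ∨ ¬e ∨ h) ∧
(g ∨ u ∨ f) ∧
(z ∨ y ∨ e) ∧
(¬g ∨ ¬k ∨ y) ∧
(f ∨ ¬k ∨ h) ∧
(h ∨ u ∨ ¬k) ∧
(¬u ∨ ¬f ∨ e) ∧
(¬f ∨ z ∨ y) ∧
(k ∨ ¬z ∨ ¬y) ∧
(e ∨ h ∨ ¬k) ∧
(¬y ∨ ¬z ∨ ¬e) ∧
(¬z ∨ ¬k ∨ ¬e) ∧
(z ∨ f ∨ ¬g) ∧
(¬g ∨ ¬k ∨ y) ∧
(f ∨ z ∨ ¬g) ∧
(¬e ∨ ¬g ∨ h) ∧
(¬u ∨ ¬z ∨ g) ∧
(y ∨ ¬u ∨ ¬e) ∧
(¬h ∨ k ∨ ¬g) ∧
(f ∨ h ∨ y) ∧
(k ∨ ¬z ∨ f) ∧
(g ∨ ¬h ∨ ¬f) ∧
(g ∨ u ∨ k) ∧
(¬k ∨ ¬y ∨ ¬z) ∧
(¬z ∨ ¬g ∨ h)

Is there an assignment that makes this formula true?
No

No, the formula is not satisfiable.

No assignment of truth values to the variables can make all 32 clauses true simultaneously.

The formula is UNSAT (unsatisfiable).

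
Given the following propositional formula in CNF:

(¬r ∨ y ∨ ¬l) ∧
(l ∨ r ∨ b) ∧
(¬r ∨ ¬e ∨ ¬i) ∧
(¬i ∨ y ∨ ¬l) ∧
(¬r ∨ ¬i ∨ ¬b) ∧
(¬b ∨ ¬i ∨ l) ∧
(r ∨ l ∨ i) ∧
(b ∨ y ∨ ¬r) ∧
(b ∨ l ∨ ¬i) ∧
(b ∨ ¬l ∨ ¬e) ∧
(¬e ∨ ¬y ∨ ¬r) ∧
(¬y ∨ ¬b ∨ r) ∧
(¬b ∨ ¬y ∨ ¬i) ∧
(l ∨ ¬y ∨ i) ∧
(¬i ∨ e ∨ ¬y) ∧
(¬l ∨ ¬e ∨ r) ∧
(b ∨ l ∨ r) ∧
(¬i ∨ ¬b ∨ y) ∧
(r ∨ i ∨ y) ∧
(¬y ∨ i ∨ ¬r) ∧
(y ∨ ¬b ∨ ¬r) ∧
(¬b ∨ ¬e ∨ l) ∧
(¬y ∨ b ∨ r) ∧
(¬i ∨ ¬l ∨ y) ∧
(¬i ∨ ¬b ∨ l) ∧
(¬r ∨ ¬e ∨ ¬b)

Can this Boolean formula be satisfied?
No

No, the formula is not satisfiable.

No assignment of truth values to the variables can make all 26 clauses true simultaneously.

The formula is UNSAT (unsatisfiable).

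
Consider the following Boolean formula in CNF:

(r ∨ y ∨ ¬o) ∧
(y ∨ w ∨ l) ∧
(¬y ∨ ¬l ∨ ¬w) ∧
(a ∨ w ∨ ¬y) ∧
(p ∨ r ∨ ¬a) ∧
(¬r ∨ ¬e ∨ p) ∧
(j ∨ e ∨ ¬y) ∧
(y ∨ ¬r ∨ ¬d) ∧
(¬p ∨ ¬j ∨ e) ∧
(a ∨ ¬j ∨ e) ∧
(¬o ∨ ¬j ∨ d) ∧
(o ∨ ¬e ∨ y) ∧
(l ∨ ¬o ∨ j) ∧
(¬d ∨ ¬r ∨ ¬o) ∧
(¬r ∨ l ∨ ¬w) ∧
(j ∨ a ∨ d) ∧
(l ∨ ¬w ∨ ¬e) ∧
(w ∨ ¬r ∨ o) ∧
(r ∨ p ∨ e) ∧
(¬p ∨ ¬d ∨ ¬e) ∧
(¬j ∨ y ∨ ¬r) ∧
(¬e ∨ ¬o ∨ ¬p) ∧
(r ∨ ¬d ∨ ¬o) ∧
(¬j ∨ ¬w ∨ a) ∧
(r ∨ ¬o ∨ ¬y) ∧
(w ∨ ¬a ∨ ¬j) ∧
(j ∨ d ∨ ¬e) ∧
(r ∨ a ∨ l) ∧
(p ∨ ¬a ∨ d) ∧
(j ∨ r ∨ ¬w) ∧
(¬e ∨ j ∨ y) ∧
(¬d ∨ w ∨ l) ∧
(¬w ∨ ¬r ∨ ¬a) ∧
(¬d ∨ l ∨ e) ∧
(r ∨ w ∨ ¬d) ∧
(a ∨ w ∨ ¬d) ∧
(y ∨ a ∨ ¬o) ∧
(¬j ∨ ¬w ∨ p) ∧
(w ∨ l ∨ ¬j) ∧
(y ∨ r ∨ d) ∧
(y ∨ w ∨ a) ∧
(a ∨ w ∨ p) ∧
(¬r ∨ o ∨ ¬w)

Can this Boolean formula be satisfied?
Yes

Yes, the formula is satisfiable.

One satisfying assignment is: y=False, j=False, a=True, o=True, w=False, e=False, d=False, l=True, p=True, r=True

Verification: With this assignment, all 43 clauses evaluate to true.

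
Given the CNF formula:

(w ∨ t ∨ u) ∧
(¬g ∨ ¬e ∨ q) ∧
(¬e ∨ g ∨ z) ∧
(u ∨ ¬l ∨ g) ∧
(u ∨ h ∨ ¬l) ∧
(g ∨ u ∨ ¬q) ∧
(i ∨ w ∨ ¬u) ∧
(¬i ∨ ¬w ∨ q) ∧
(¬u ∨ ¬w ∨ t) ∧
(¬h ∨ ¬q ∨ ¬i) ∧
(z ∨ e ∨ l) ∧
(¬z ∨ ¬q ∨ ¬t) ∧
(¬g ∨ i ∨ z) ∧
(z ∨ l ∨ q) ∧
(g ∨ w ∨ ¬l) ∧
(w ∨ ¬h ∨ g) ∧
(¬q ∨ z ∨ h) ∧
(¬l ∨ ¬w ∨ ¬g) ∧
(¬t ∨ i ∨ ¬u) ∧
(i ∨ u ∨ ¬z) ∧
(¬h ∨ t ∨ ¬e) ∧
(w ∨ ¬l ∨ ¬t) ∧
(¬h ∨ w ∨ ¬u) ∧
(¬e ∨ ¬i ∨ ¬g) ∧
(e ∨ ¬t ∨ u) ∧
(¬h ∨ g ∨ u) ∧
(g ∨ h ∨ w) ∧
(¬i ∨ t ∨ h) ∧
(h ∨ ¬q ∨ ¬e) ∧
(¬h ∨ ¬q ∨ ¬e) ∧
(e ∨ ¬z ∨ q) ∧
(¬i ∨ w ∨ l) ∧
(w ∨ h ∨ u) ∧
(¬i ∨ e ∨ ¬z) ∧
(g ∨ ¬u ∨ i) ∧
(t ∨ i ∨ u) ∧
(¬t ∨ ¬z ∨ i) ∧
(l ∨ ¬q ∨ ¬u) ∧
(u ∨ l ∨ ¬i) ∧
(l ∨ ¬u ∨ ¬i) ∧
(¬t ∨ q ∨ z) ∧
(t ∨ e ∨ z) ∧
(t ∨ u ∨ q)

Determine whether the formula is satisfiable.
No

No, the formula is not satisfiable.

No assignment of truth values to the variables can make all 43 clauses true simultaneously.

The formula is UNSAT (unsatisfiable).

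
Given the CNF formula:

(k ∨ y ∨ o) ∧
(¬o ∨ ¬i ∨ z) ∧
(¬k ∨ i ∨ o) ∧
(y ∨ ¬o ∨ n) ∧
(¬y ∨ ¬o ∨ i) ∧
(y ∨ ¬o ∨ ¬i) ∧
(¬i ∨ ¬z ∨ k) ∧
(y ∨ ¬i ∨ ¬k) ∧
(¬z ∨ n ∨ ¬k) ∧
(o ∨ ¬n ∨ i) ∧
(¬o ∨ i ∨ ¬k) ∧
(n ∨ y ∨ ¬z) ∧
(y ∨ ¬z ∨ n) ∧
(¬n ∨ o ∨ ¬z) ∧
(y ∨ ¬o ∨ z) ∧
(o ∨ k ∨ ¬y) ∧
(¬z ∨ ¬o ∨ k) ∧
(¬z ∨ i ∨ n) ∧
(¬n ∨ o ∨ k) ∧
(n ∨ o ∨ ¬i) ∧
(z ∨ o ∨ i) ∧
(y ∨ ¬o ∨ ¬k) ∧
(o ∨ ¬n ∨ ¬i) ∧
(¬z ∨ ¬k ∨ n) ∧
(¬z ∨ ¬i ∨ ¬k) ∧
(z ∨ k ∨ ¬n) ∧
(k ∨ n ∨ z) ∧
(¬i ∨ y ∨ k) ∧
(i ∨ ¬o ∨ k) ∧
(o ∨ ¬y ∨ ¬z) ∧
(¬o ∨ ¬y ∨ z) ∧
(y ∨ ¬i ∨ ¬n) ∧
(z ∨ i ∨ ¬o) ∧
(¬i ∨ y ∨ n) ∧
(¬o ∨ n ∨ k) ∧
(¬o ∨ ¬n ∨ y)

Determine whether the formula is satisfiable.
No

No, the formula is not satisfiable.

No assignment of truth values to the variables can make all 36 clauses true simultaneously.

The formula is UNSAT (unsatisfiable).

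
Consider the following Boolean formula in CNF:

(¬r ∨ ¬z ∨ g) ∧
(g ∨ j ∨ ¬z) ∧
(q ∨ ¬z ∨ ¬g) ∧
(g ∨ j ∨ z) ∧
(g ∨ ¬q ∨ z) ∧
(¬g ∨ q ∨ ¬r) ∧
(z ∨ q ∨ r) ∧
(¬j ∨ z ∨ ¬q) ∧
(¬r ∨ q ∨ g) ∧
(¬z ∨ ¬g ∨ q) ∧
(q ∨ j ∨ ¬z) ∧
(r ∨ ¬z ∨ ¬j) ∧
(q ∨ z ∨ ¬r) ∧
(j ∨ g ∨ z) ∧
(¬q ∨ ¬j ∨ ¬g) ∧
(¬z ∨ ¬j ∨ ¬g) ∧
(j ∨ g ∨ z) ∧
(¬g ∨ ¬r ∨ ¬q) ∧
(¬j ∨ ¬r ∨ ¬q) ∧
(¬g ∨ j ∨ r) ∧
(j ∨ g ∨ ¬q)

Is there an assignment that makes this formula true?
No

No, the formula is not satisfiable.

No assignment of truth values to the variables can make all 21 clauses true simultaneously.

The formula is UNSAT (unsatisfiable).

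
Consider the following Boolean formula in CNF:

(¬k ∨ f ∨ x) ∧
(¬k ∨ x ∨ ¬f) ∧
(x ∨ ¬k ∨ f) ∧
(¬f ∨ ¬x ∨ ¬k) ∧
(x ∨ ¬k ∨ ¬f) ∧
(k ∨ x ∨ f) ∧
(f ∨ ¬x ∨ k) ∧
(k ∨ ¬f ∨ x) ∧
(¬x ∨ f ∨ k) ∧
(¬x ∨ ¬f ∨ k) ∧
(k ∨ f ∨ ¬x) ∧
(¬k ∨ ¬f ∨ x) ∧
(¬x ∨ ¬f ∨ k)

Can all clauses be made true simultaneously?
Yes

Yes, the formula is satisfiable.

One satisfying assignment is: f=False, k=True, x=True

Verification: With this assignment, all 13 clauses evaluate to true.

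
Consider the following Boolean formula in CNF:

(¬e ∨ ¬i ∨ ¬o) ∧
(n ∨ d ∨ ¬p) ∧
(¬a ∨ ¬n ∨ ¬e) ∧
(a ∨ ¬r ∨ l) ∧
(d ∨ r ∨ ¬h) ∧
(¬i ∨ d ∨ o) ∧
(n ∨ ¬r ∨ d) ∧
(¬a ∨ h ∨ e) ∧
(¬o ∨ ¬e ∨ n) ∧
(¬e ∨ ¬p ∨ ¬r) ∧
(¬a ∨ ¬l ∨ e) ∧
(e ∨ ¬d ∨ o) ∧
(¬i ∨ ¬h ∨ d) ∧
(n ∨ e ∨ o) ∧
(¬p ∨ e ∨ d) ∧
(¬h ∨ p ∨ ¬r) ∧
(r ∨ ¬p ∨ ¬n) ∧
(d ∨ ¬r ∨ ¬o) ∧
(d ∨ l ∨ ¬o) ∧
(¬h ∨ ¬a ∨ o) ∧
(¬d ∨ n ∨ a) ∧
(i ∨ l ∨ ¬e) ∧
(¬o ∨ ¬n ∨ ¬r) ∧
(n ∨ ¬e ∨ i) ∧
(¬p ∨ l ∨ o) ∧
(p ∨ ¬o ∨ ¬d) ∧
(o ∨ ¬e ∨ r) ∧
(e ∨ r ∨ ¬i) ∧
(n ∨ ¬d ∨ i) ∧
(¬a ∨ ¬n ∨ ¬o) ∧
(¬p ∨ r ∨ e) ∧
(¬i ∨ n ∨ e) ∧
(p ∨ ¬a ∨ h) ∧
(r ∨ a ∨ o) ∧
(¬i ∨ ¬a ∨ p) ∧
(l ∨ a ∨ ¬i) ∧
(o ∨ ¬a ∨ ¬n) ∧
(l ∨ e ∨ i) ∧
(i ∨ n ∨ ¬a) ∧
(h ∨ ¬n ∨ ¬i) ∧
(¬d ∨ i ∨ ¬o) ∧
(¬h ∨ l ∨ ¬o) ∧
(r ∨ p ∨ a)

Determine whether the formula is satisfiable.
Yes

Yes, the formula is satisfiable.

One satisfying assignment is: r=True, d=False, l=True, n=True, i=False, a=False, o=False, e=False, h=False, p=False

Verification: With this assignment, all 43 clauses evaluate to true.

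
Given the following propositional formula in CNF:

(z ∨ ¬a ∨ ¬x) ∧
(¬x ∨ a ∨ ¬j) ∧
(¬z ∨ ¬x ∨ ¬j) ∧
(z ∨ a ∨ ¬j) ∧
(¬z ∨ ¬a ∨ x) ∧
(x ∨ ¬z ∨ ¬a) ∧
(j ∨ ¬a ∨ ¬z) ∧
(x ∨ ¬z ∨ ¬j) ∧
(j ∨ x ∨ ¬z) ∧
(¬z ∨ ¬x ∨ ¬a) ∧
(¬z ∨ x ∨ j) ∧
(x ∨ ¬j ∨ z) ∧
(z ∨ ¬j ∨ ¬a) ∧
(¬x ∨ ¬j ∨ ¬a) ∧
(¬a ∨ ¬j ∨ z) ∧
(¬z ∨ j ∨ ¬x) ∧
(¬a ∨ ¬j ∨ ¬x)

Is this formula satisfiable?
Yes

Yes, the formula is satisfiable.

One satisfying assignment is: j=False, x=False, z=False, a=False

Verification: With this assignment, all 17 clauses evaluate to true.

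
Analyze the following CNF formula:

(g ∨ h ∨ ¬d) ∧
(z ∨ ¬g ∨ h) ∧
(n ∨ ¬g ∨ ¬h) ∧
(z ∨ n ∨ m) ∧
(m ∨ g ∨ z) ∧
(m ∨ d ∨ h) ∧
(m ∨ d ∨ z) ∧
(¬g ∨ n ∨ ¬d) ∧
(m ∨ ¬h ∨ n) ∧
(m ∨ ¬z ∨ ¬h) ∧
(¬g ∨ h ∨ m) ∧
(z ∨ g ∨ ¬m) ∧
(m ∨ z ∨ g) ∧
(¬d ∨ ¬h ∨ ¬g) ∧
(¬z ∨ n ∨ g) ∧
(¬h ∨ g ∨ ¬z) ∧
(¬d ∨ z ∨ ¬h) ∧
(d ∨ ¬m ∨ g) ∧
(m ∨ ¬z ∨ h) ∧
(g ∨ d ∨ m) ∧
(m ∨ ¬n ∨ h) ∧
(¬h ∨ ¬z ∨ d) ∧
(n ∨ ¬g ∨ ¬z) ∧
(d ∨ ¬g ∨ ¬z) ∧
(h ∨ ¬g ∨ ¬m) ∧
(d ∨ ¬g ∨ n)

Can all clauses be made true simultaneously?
Yes

Yes, the formula is satisfiable.

One satisfying assignment is: d=False, g=True, n=True, h=True, z=False, m=True

Verification: With this assignment, all 26 clauses evaluate to true.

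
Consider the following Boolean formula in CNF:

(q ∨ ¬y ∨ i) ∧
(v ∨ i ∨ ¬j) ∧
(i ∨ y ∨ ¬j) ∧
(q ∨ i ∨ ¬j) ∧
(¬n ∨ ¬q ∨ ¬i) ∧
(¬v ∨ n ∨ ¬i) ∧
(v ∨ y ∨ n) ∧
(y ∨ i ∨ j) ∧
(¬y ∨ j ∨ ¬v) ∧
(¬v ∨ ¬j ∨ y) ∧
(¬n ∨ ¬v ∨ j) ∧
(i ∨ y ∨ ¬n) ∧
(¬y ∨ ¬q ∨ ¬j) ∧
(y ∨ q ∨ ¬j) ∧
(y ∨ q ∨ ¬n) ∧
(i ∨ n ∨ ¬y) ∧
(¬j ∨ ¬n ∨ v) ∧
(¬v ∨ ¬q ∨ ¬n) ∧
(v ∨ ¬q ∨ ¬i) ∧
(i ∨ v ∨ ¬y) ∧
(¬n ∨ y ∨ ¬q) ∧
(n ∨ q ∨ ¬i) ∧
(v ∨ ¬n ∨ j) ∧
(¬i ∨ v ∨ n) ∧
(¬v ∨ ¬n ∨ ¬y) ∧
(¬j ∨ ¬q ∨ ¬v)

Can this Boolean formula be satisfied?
No

No, the formula is not satisfiable.

No assignment of truth values to the variables can make all 26 clauses true simultaneously.

The formula is UNSAT (unsatisfiable).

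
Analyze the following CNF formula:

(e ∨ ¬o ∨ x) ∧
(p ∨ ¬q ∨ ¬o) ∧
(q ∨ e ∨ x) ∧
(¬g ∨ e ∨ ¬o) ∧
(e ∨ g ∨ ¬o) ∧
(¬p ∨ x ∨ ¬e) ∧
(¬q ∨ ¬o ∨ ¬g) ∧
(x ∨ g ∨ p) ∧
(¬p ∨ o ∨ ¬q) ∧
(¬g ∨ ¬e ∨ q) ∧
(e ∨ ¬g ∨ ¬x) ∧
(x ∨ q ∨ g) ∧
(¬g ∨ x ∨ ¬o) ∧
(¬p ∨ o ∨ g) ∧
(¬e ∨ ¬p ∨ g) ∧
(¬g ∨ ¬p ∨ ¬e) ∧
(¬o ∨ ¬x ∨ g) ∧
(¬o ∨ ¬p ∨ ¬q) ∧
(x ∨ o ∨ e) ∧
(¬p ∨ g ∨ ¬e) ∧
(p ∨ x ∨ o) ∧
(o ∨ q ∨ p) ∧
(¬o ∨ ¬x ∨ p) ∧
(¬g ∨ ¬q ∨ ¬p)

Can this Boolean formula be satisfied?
Yes

Yes, the formula is satisfiable.

One satisfying assignment is: e=False, x=True, p=False, o=False, g=False, q=True

Verification: With this assignment, all 24 clauses evaluate to true.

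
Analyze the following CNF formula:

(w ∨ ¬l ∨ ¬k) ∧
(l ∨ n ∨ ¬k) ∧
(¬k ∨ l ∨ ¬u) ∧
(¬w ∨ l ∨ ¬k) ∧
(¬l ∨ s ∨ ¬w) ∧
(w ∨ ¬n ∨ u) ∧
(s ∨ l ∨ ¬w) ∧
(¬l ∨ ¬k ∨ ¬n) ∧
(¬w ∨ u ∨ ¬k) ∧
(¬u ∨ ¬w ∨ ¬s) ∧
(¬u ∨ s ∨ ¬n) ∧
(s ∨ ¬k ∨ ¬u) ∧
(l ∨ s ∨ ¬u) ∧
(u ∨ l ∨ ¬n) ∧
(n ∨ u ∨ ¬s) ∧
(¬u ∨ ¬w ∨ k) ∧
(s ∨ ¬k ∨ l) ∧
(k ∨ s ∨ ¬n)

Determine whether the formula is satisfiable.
Yes

Yes, the formula is satisfiable.

One satisfying assignment is: n=False, s=False, k=False, w=False, u=False, l=False

Verification: With this assignment, all 18 clauses evaluate to true.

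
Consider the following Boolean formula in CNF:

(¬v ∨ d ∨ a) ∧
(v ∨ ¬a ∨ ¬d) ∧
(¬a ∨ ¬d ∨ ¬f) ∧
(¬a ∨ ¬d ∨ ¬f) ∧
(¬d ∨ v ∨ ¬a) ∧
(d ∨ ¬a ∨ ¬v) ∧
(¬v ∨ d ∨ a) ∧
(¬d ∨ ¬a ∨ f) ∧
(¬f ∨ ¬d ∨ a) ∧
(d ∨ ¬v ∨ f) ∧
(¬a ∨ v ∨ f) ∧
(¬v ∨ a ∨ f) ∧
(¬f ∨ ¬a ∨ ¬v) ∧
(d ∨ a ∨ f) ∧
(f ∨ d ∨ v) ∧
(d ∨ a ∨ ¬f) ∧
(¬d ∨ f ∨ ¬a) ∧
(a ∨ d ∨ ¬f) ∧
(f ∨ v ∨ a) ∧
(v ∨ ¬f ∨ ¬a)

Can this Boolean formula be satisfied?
No

No, the formula is not satisfiable.

No assignment of truth values to the variables can make all 20 clauses true simultaneously.

The formula is UNSAT (unsatisfiable).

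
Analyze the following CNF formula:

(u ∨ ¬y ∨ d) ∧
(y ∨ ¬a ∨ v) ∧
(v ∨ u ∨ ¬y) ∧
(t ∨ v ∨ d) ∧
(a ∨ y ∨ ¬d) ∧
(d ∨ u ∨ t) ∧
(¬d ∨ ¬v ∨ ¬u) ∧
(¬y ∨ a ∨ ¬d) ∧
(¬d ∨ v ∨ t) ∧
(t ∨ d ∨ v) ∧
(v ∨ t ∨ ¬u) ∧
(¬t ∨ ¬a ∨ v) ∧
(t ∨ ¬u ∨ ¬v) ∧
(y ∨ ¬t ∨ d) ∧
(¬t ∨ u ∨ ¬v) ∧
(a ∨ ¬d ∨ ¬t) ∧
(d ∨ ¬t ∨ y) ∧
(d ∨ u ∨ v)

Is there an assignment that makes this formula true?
Yes

Yes, the formula is satisfiable.

One satisfying assignment is: d=False, a=False, t=True, y=True, u=True, v=False

Verification: With this assignment, all 18 clauses evaluate to true.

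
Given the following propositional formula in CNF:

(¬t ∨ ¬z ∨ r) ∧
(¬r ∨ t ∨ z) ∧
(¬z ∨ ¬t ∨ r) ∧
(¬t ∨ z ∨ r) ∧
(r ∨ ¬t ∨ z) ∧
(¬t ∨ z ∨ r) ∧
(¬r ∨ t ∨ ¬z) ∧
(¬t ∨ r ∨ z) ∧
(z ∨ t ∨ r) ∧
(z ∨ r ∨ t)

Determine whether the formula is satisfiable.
Yes

Yes, the formula is satisfiable.

One satisfying assignment is: r=False, z=True, t=False

Verification: With this assignment, all 10 clauses evaluate to true.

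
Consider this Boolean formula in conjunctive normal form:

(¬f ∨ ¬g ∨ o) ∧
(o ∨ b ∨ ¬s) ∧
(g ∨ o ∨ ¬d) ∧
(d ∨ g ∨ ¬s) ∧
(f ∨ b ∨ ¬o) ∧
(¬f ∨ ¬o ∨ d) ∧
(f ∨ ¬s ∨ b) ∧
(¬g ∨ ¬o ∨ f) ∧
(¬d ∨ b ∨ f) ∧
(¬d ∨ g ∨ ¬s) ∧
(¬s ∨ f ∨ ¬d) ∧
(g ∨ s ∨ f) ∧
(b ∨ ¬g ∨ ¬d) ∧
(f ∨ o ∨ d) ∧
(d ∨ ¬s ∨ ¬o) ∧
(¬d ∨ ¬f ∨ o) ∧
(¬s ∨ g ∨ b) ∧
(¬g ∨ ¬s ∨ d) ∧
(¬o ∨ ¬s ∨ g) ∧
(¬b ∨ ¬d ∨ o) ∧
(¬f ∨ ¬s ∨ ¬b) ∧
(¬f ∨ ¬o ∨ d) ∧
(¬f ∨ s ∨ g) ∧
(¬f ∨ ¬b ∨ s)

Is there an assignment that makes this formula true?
No

No, the formula is not satisfiable.

No assignment of truth values to the variables can make all 24 clauses true simultaneously.

The formula is UNSAT (unsatisfiable).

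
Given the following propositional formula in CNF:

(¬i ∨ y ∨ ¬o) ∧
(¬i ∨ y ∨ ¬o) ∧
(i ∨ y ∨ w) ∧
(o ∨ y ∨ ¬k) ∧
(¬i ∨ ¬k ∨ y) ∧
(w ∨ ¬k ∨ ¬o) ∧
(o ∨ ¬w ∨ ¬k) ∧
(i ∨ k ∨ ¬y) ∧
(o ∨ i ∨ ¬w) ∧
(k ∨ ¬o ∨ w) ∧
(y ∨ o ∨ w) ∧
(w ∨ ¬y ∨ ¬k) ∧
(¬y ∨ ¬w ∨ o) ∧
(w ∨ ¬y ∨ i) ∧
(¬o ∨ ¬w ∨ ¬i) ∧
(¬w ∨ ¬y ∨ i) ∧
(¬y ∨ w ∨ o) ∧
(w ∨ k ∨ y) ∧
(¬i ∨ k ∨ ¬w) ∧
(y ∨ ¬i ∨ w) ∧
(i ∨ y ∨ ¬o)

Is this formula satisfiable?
No

No, the formula is not satisfiable.

No assignment of truth values to the variables can make all 21 clauses true simultaneously.

The formula is UNSAT (unsatisfiable).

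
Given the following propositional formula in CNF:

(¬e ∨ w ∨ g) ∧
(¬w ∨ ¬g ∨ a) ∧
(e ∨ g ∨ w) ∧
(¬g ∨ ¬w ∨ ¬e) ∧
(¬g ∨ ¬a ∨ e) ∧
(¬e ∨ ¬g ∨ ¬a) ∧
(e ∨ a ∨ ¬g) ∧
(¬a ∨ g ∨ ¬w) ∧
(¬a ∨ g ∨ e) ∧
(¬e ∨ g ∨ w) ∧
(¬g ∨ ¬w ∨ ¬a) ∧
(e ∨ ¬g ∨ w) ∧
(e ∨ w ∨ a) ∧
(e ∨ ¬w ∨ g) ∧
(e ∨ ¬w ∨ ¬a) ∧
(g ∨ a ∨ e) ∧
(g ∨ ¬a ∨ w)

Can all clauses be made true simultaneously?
Yes

Yes, the formula is satisfiable.

One satisfying assignment is: a=False, e=True, g=True, w=False

Verification: With this assignment, all 17 clauses evaluate to true.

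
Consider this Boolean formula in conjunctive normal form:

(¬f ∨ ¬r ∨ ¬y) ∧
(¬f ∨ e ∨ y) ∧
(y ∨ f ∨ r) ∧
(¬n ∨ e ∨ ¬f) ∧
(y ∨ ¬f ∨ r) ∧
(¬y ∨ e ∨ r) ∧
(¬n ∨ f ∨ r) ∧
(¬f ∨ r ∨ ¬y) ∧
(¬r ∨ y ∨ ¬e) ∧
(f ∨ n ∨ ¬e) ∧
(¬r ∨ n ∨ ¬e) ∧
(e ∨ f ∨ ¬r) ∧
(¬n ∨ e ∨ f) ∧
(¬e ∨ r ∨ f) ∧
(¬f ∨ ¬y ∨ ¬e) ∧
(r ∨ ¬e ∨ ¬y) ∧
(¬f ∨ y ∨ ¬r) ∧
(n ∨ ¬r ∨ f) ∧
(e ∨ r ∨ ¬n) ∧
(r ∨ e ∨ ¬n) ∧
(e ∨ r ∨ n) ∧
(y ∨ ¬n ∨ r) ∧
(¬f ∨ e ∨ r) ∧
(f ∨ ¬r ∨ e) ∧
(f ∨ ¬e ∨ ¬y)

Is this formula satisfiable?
No

No, the formula is not satisfiable.

No assignment of truth values to the variables can make all 25 clauses true simultaneously.

The formula is UNSAT (unsatisfiable).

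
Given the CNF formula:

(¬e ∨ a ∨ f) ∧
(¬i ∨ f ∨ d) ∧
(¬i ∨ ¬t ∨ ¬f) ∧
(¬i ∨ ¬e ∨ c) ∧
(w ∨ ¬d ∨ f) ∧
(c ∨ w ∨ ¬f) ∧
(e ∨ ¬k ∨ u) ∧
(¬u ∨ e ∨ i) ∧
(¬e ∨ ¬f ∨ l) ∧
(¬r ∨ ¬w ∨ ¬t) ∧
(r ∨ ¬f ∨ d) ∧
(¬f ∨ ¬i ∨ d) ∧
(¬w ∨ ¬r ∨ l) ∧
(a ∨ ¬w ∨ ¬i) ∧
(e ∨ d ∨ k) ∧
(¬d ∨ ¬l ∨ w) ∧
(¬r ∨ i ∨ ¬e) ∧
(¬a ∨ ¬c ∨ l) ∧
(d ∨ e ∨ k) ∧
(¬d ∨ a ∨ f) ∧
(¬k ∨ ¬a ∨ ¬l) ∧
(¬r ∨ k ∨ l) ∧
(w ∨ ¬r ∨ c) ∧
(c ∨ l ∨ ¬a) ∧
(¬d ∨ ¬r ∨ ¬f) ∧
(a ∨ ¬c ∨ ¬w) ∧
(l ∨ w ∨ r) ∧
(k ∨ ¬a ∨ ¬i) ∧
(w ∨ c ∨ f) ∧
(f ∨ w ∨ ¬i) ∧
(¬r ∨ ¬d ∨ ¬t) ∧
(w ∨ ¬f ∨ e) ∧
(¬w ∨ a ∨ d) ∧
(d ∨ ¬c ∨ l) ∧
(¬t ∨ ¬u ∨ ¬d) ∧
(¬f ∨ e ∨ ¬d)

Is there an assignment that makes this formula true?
Yes

Yes, the formula is satisfiable.

One satisfying assignment is: l=True, e=False, r=False, u=False, d=True, i=False, c=False, k=False, t=False, w=True, f=False, a=True

Verification: With this assignment, all 36 clauses evaluate to true.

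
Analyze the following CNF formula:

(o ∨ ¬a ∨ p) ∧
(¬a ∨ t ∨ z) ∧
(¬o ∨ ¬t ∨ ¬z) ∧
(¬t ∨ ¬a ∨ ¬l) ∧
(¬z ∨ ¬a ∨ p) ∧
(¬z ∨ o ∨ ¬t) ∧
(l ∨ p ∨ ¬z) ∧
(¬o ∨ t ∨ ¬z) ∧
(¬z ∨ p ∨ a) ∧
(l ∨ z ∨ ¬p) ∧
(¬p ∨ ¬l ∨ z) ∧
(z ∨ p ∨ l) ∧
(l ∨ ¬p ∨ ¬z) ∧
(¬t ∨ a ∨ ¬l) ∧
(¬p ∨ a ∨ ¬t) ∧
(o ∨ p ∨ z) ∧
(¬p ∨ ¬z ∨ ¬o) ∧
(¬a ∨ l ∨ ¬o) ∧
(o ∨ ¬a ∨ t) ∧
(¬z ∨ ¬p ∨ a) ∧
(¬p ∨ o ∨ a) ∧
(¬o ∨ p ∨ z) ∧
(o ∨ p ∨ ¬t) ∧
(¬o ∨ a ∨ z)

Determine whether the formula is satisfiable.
No

No, the formula is not satisfiable.

No assignment of truth values to the variables can make all 24 clauses true simultaneously.

The formula is UNSAT (unsatisfiable).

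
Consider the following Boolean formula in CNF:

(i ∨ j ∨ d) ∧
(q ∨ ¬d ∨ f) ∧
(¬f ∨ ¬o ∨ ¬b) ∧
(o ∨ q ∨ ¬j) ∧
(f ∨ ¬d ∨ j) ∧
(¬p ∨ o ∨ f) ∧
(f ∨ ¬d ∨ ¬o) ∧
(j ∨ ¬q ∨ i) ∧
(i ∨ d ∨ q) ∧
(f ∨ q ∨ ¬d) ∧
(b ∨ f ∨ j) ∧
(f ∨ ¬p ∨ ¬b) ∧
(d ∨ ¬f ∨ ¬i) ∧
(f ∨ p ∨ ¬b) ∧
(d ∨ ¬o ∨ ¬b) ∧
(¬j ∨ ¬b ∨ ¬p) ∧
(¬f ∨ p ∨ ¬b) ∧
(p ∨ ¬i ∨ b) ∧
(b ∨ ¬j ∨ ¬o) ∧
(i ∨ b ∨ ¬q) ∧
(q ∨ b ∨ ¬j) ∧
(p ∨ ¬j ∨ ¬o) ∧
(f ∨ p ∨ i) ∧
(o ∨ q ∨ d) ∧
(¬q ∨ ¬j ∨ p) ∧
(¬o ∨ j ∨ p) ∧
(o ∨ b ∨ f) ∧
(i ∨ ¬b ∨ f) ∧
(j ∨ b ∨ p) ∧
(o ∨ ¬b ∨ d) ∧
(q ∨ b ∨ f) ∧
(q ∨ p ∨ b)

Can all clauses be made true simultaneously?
Yes

Yes, the formula is satisfiable.

One satisfying assignment is: d=True, b=True, i=False, f=True, j=False, q=False, p=True, o=False

Verification: With this assignment, all 32 clauses evaluate to true.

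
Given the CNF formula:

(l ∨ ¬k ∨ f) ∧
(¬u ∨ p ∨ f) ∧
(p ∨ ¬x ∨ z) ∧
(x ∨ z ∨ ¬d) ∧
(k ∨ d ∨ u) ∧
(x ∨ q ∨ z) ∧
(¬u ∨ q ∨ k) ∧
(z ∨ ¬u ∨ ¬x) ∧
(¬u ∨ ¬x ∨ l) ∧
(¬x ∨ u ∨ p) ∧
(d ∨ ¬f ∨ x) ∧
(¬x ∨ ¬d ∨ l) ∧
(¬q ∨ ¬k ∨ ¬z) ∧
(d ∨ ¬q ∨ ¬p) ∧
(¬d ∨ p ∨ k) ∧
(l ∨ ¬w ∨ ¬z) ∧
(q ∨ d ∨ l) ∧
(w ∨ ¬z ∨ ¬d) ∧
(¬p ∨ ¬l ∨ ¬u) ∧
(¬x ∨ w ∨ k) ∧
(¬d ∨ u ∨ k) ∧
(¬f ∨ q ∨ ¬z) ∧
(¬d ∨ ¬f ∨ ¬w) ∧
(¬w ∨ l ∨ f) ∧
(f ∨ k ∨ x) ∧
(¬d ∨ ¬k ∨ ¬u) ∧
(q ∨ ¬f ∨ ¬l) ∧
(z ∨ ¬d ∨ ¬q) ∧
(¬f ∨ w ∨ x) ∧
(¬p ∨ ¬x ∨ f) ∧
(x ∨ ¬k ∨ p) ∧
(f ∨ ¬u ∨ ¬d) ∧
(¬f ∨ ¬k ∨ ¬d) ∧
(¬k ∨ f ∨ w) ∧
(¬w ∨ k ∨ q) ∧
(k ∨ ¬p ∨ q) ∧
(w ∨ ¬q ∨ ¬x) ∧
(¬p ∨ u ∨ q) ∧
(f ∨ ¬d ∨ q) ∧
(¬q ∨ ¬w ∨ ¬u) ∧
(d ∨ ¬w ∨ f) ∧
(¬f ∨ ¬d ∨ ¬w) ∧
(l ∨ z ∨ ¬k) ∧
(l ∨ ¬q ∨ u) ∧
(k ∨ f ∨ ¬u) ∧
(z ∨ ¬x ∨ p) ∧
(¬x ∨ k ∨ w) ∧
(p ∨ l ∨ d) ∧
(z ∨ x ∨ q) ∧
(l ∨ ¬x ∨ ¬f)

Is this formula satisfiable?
No

No, the formula is not satisfiable.

No assignment of truth values to the variables can make all 50 clauses true simultaneously.

The formula is UNSAT (unsatisfiable).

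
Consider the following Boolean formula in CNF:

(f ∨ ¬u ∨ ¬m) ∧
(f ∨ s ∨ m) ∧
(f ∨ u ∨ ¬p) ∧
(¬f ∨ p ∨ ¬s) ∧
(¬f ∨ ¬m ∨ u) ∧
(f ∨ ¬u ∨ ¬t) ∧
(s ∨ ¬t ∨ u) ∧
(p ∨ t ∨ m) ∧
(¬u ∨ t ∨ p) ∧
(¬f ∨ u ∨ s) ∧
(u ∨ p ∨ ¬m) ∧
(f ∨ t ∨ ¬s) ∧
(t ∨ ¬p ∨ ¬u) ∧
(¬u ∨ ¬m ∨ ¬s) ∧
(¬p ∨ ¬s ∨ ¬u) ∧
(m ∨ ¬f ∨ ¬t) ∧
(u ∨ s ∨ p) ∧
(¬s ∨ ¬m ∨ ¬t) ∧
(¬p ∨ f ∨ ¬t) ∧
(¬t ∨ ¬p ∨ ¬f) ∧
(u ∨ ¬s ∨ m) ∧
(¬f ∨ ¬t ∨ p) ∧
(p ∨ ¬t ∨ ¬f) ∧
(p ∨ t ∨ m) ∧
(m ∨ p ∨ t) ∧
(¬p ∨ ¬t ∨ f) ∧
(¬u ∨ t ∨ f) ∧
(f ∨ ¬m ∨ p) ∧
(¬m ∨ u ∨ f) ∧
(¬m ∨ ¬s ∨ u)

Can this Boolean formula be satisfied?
No

No, the formula is not satisfiable.

No assignment of truth values to the variables can make all 30 clauses true simultaneously.

The formula is UNSAT (unsatisfiable).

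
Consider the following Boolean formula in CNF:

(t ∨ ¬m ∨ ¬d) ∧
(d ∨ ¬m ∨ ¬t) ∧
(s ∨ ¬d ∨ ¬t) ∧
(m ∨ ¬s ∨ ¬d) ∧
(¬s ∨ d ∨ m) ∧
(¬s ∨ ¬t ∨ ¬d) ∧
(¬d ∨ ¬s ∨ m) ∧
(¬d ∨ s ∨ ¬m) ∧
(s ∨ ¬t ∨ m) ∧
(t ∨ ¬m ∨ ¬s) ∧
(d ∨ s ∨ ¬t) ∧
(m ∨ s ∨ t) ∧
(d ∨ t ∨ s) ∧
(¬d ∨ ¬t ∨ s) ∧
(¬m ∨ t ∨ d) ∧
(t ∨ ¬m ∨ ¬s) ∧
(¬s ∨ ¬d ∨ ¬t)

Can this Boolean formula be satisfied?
No

No, the formula is not satisfiable.

No assignment of truth values to the variables can make all 17 clauses true simultaneously.

The formula is UNSAT (unsatisfiable).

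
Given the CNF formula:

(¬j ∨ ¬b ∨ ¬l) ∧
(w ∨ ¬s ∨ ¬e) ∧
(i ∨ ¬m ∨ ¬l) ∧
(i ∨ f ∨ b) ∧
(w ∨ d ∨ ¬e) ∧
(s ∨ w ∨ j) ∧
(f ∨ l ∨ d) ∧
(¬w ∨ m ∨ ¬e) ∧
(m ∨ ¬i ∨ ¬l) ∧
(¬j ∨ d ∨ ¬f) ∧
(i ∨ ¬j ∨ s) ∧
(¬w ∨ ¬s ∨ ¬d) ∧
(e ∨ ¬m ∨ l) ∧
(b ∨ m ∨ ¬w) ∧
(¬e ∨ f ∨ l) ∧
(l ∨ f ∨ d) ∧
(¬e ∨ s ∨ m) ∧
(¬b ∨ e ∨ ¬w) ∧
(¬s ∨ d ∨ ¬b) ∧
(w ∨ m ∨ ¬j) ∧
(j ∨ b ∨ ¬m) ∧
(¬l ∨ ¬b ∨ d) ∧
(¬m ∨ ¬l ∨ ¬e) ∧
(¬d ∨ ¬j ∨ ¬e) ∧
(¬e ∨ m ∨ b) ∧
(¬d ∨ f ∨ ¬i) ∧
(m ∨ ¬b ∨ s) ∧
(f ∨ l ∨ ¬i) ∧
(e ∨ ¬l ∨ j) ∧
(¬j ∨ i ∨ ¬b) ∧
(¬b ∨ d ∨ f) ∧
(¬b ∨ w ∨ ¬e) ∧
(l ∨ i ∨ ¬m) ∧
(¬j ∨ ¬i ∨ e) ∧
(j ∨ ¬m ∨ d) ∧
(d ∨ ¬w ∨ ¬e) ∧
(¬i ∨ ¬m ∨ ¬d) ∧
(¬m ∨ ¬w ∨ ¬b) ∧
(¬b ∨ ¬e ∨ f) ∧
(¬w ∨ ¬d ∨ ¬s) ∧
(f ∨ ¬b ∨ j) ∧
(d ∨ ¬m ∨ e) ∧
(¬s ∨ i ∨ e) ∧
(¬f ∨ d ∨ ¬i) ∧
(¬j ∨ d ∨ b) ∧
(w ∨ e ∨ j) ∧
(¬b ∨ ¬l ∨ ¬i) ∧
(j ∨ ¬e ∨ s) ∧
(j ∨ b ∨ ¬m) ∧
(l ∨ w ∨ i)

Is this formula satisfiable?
No

No, the formula is not satisfiable.

No assignment of truth values to the variables can make all 50 clauses true simultaneously.

The formula is UNSAT (unsatisfiable).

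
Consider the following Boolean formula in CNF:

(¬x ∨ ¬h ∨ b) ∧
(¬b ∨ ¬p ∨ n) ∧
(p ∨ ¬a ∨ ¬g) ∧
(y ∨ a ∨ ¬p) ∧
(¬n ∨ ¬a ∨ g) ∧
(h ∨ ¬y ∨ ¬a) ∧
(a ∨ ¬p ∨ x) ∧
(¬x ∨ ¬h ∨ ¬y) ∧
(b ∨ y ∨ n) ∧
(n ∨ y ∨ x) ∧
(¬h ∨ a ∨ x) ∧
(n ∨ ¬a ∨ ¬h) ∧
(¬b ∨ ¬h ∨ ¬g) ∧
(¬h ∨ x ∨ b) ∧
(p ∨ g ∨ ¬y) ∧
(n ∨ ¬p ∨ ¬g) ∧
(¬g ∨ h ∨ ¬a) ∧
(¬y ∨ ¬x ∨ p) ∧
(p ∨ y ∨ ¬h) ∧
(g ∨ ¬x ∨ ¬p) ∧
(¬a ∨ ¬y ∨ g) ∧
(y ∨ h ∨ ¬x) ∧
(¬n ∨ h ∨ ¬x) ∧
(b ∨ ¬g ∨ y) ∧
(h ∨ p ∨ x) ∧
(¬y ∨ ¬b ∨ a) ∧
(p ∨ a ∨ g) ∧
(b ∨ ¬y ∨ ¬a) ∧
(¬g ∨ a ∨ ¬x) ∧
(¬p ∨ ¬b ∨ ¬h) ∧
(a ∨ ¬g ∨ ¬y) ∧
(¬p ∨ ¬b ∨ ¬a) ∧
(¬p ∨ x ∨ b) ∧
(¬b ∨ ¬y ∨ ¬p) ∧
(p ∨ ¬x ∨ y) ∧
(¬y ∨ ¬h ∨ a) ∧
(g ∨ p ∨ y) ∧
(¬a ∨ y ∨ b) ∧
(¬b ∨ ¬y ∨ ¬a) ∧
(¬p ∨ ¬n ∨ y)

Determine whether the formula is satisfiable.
No

No, the formula is not satisfiable.

No assignment of truth values to the variables can make all 40 clauses true simultaneously.

The formula is UNSAT (unsatisfiable).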